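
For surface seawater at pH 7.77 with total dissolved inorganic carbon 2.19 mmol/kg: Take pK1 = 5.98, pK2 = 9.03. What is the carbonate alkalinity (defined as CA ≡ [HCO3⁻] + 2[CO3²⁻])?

CA = 2.27 mmol/kg

CA = [HCO3⁻] + 2[CO3²⁻] = (α₁ + 2α₂)·DIC
At pH 7.77: [H⁺]/K1 = 10^-1.79 = 0.016218, K2/[H⁺] = 10^-1.26 = 0.054954
α₁ = 1/(1 + 0.016218 + 0.054954) = 1/1.0712 = 0.9336; α₂ = α₁·K2/[H⁺] = 0.05130
α₁ + 2α₂ = 1.0362
CA = 1.0362 × 2.19 = 2.27 mmol/kg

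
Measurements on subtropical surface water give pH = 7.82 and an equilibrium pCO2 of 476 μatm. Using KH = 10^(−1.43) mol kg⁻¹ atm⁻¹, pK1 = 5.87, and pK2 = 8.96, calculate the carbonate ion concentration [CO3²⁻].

[CO2*] = KH · pCO2 = 10^(−1.43) × 476×10^-6 = 1.769×10^-5 mol/kg
α₀ = 1/(1 + K1/[H⁺] + K1K2/[H⁺]²) = 1/(1 + 10^+1.95 + 10^+0.81) = 0.01035
DIC = [CO2*]/α₀ = 1.769×10^-5 / 0.01035 = 1.708 mmol/kg
[CO3²⁻] = α₂·DIC; α₂ = 0.06685, so [CO3²⁻] = 0.06685 × 1.708 = 0.114 mmol/kg

[CO3²⁻] = 0.114 mmol/kg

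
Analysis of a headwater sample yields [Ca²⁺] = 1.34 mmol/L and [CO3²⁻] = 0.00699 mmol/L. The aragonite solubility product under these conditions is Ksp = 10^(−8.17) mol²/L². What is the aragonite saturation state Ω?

Ω = 1.39

Ksp = 10^(−8.17) = 6.761×10^-9
Ω = [Ca²⁺][CO3²⁻]/Ksp = (1.34×10^-3)(0.00699×10^-3) / 6.761×10^-9 = 1.39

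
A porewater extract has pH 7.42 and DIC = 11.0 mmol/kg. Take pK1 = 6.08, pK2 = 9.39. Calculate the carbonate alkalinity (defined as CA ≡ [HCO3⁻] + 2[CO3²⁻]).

CA = [HCO3⁻] + 2[CO3²⁻] = (α₁ + 2α₂)·DIC
At pH 7.42: [H⁺]/K1 = 10^-1.34 = 0.045709, K2/[H⁺] = 10^-1.97 = 0.010715
α₁ = 1/(1 + 0.045709 + 0.010715) = 1/1.0564 = 0.9466; α₂ = α₁·K2/[H⁺] = 0.01014
α₁ + 2α₂ = 0.9669
CA = 0.9669 × 11.0 = 10.6 mmol/kg

CA = 10.6 mmol/kg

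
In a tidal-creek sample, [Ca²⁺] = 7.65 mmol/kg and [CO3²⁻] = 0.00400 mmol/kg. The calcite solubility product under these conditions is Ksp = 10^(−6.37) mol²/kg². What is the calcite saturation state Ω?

Ω = 0.0717

Ksp = 10^(−6.37) = 4.266×10^-7
Ω = [Ca²⁺][CO3²⁻]/Ksp = (7.65×10^-3)(0.00400×10^-3) / 4.266×10^-7 = 0.0717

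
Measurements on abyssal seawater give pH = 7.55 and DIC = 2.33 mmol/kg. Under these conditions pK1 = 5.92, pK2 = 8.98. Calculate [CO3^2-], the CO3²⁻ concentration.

α₂ = 1 / (1 + [H⁺]/K2 + [H⁺]²/(K1K2)) = 1 / (1 + 10^+1.43 + 10^-0.20)
   = 1 / (1 + 26.915 + 0.63096) = 1/28.546 = 0.03503
[CO3²⁻] = α₂ × DIC = 0.03503 × 2.33 = 0.0816 mmol/kg

[CO3²⁻] = 0.0816 mmol/kg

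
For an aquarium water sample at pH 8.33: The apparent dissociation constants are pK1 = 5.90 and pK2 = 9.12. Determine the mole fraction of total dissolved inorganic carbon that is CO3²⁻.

α₂ = 0.139

α₂ = 1 / (1 + [H⁺]/K2 + [H⁺]²/(K1K2)) = 1 / (1 + 10^+0.79 + 10^-1.64)
   = 1 / (1 + 6.1660 + 0.022909) = 1/7.1889 = 0.1391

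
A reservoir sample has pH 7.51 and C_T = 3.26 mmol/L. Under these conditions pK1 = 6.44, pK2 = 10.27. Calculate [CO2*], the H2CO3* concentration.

[CO2*] = 0.255 mmol/L

α₀ = 1 / (1 + K1/[H⁺] + K1K2/[H⁺]²) = 1 / (1 + 10^+1.07 + 10^-1.69)
   = 1 / (1 + 11.749 + 0.020417) = 1/12.769 = 0.07831
[CO2*] = α₀ × DIC = 0.07831 × 3.26 = 0.255 mmol/L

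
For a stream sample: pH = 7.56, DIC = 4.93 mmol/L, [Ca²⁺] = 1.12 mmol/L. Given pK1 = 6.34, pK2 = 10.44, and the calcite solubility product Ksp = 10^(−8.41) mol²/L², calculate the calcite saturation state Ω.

Ω = 1.76

α₂ = 1 / (1 + [H⁺]/K2 + [H⁺]²/(K1K2)) = 1 / (1 + 10^+2.88 + 10^+1.66)
   = 1 / (1 + 758.58 + 45.709) = 1/805.29 = 0.001242
[CO3²⁻] = α₂ × DIC = 0.001242 × 4.93 = 0.006122 mmol/L = 6.122 μmol/L
Ksp = 10^(−8.41) = 3.890×10^-9
Ω = [Ca²⁺][CO3²⁻]/Ksp = (1.12×10^-3)(6.122×10^-6) / 3.890×10^-9 = 1.76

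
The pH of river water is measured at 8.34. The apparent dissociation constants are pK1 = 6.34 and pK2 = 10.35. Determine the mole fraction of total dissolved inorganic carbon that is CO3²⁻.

α₂ = 0.00958

α₂ = 1 / (1 + [H⁺]/K2 + [H⁺]²/(K1K2)) = 1 / (1 + 10^+2.01 + 10^+0.01)
   = 1 / (1 + 102.33 + 1.0233) = 1/104.35 = 0.009583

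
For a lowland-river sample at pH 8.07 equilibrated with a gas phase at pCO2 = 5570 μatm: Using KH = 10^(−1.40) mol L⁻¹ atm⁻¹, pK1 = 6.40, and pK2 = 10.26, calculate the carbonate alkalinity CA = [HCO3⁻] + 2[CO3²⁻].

[CO2*] = KH · pCO2 = 10^(−1.40) × 5570×10^-6 = 2.217×10^-4 mol/L
α₀ = 1/(1 + K1/[H⁺] + K1K2/[H⁺]²) = 1/(1 + 10^+1.67 + 10^-0.52) = 0.02080
DIC = [CO2*]/α₀ = 2.217×10^-4 / 0.02080 = 10.66 mmol/L
CA = (α₁ + 2α₂)·DIC = (0.9729 + 2×0.006282) × 10.66 = 10.5 mmol/L

CA = 10.5 mmol/L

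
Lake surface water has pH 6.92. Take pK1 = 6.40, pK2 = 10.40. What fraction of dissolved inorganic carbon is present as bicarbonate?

α₁ = 0.768

α₁ = 1 / (1 + [H⁺]/K1 + K2/[H⁺]) = 1 / (1 + 10^-0.52 + 10^-3.48)
   = 1 / (1 + 0.30200 + 0.00033113) = 1/1.3023 = 0.7679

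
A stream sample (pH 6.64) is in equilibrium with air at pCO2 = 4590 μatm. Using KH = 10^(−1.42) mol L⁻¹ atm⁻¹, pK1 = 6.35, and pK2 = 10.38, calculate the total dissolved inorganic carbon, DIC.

[CO2*] = KH · pCO2 = 10^(−1.42) × 4590×10^-6 = 1.745×10^-4 mol/L
α₀ = 1/(1 + K1/[H⁺] + K1K2/[H⁺]²) = 1/(1 + 10^+0.29 + 10^-3.45) = 0.3390
DIC = [CO2*]/α₀ = 1.745×10^-4 / 0.3390 = 0.515 mmol/L

DIC = 0.515 mmol/L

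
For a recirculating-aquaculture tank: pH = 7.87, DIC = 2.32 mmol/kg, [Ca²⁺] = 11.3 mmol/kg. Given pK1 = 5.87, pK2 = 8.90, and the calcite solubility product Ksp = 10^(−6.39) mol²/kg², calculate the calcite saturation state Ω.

Ω = 5.44

α₂ = 1 / (1 + [H⁺]/K2 + [H⁺]²/(K1K2)) = 1 / (1 + 10^+1.03 + 10^-0.97)
   = 1 / (1 + 10.715 + 0.10715) = 1/11.822 = 0.08459
[CO3²⁻] = α₂ × DIC = 0.08459 × 2.32 = 0.1962 mmol/kg
Ksp = 10^(−6.39) = 4.074×10^-7
Ω = [Ca²⁺][CO3²⁻]/Ksp = (11.3×10^-3)(1.962×10^-4) / 4.074×10^-7 = 5.44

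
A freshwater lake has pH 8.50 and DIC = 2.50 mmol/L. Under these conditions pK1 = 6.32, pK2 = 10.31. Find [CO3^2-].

[CO3²⁻] = 0.0379 mmol/L

α₂ = 1 / (1 + [H⁺]/K2 + [H⁺]²/(K1K2)) = 1 / (1 + 10^+1.81 + 10^-0.37)
   = 1 / (1 + 64.565 + 0.42658) = 1/65.992 = 0.01515
[CO3²⁻] = α₂ × DIC = 0.01515 × 2.50 = 0.0379 mmol/L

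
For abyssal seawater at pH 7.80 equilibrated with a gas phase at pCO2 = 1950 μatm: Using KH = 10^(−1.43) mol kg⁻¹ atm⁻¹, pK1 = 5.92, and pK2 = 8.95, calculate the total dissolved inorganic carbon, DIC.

[CO2*] = KH · pCO2 = 10^(−1.43) × 1950×10^-6 = 7.245×10^-5 mol/kg
α₀ = 1/(1 + K1/[H⁺] + K1K2/[H⁺]²) = 1/(1 + 10^+1.88 + 10^+0.73) = 0.01216
DIC = [CO2*]/α₀ = 7.245×10^-5 / 0.01216 = 5.96 mmol/kg

DIC = 5.96 mmol/kg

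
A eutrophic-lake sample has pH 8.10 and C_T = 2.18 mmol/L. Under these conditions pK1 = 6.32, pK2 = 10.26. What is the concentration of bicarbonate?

[HCO3⁻] = 2.13 mmol/L

α₁ = 1 / (1 + [H⁺]/K1 + K2/[H⁺]) = 1 / (1 + 10^-1.78 + 10^-2.16)
   = 1 / (1 + 0.016596 + 0.0069183) = 1/1.0235 = 0.9770
[HCO3⁻] = α₁ × DIC = 0.9770 × 2.18 = 2.13 mmol/L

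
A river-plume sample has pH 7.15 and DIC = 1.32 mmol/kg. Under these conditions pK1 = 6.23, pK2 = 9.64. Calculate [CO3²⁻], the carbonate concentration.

α₂ = 1 / (1 + [H⁺]/K2 + [H⁺]²/(K1K2)) = 1 / (1 + 10^+2.49 + 10^+1.57)
   = 1 / (1 + 309.03 + 37.154) = 1/347.18 = 0.002880
[CO3²⁻] = α₂ × DIC = 0.002880 × 1.32 = 0.00380 mmol/kg = 3.80 μmol/kg

[CO3²⁻] = 3.80 μmol/kg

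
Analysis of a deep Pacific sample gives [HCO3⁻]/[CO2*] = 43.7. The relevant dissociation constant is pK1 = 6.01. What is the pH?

From K1 = [H⁺][HCO3⁻]/[CO2*]:  pH = pK1 + log₁₀([HCO3⁻]/[CO2*])
log₁₀(43.7) = +1.640
pH = 6.01 + (+1.640) = 7.65

pH = 7.65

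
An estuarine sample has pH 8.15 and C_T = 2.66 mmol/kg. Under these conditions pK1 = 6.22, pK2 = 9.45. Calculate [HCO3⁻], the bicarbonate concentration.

α₁ = 1 / (1 + [H⁺]/K1 + K2/[H⁺]) = 1 / (1 + 10^-1.93 + 10^-1.30)
   = 1 / (1 + 0.011749 + 0.050119) = 1/1.0619 = 0.9417
[HCO3⁻] = α₁ × DIC = 0.9417 × 2.66 = 2.51 mmol/kg

[HCO3⁻] = 2.51 mmol/kg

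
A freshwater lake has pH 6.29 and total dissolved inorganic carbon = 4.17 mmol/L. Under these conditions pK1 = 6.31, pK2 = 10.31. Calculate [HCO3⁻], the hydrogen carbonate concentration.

α₁ = 1 / (1 + [H⁺]/K1 + K2/[H⁺]) = 1 / (1 + 10^+0.02 + 10^-4.02)
   = 1 / (1 + 1.0471 + 9.5499×10^-5) = 1/2.0472 = 0.4885
[HCO3⁻] = α₁ × DIC = 0.4885 × 4.17 = 2.04 mmol/L

[HCO3⁻] = 2.04 mmol/L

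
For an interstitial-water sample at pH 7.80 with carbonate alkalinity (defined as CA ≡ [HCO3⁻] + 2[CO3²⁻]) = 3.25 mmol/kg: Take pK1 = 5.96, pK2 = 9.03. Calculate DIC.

CA = [HCO3⁻] + 2[CO3²⁻] = (α₁ + 2α₂)·DIC
At pH 7.80: [H⁺]/K1 = 10^-1.84 = 0.014454, K2/[H⁺] = 10^-1.23 = 0.058884
α₁ = 1/(1 + 0.014454 + 0.058884) = 1/1.0733 = 0.9317; α₂ = α₁·K2/[H⁺] = 0.05486
α₁ + 2α₂ = 1.0414
DIC = CA / (α₁ + 2α₂) = 3.25 / 1.0414 = 3.12 mmol/kg

DIC = 3.12 mmol/kg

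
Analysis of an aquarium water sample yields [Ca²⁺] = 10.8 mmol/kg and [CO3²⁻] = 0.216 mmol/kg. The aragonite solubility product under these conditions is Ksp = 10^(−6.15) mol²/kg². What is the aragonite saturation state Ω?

Ksp = 10^(−6.15) = 7.079×10^-7
Ω = [Ca²⁺][CO3²⁻]/Ksp = (10.8×10^-3)(0.216×10^-3) / 7.079×10^-7 = 3.30

Ω = 3.30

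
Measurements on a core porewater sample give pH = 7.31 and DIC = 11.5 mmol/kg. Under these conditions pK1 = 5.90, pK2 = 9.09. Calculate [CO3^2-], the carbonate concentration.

α₂ = 1 / (1 + [H⁺]/K2 + [H⁺]²/(K1K2)) = 1 / (1 + 10^+1.78 + 10^+0.37)
   = 1 / (1 + 60.256 + 2.3442) = 1/63.600 = 0.01572
[CO3²⁻] = α₂ × DIC = 0.01572 × 11.5 = 0.181 mmol/kg

[CO3²⁻] = 0.181 mmol/kg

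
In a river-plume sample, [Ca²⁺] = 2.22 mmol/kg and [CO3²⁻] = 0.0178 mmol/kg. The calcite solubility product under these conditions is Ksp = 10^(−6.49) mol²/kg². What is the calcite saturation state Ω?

Ksp = 10^(−6.49) = 3.236×10^-7
Ω = [Ca²⁺][CO3²⁻]/Ksp = (2.22×10^-3)(0.0178×10^-3) / 3.236×10^-7 = 0.122

Ω = 0.122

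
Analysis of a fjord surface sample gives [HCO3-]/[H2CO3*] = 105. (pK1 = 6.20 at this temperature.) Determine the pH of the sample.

From K1 = [H⁺][HCO3-]/[H2CO3*]:  pH = pK1 + log₁₀([HCO3-]/[H2CO3*])
log₁₀(105) = +2.021
pH = 6.20 + (+2.021) = 8.22

pH = 8.22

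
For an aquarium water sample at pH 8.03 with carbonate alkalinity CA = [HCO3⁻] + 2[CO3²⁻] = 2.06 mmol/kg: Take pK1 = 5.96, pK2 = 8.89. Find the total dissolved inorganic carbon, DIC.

DIC = 1.85 mmol/kg

CA = [HCO3⁻] + 2[CO3²⁻] = (α₁ + 2α₂)·DIC
At pH 8.03: [H⁺]/K1 = 10^-2.07 = 0.0085114, K2/[H⁺] = 10^-0.86 = 0.13804
α₁ = 1/(1 + 0.0085114 + 0.13804) = 1/1.1465 = 0.8722; α₂ = α₁·K2/[H⁺] = 0.1204
α₁ + 2α₂ = 1.1130
DIC = CA / (α₁ + 2α₂) = 2.06 / 1.1130 = 1.85 mmol/kg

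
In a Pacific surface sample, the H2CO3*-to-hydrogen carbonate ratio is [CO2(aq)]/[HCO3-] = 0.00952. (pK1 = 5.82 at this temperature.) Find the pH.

pH = 7.84

From K1 = [H⁺][HCO3-]/[CO2(aq)]:  pH = pK1 − log₁₀([CO2(aq)]/[HCO3-])
log₁₀(0.00952) = -2.021
pH = 5.82 − (-2.021) = 7.84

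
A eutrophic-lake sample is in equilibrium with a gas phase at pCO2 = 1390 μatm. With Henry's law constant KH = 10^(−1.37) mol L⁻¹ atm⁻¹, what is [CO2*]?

KH = 10^(−1.37) = 4.266×10^-2 mol L⁻¹ atm⁻¹
[CO2*] = KH · pCO2 = 4.266×10^-2 × 1390×10^-6 atm = 5.93×10^-5 mol/L

[CO2*] = 59.3 μmol/L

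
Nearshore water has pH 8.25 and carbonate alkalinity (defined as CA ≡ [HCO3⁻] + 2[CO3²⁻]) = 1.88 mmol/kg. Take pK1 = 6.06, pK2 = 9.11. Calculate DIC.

CA = [HCO3⁻] + 2[CO3²⁻] = (α₁ + 2α₂)·DIC
At pH 8.25: [H⁺]/K1 = 10^-2.19 = 0.0064565, K2/[H⁺] = 10^-0.86 = 0.13804
α₁ = 1/(1 + 0.0064565 + 0.13804) = 1/1.1445 = 0.8737; α₂ = α₁·K2/[H⁺] = 0.1206
α₁ + 2α₂ = 1.1150
DIC = CA / (α₁ + 2α₂) = 1.88 / 1.1150 = 1.69 mmol/kg

DIC = 1.69 mmol/kg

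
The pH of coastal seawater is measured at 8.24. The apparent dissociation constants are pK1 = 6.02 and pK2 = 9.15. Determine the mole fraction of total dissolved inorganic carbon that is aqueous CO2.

α₀ = 1 / (1 + K1/[H⁺] + K1K2/[H⁺]²) = 1 / (1 + 10^+2.22 + 10^+1.31)
   = 1 / (1 + 165.96 + 20.417) = 1/187.38 = 0.005337

α₀ = 0.00534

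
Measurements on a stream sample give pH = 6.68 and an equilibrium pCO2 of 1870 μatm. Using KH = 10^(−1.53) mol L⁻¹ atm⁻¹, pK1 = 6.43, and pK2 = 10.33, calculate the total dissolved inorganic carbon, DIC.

[CO2*] = KH · pCO2 = 10^(−1.53) × 1870×10^-6 = 5.519×10^-5 mol/L
α₀ = 1/(1 + K1/[H⁺] + K1K2/[H⁺]²) = 1/(1 + 10^+0.25 + 10^-3.40) = 0.3599
DIC = [CO2*]/α₀ = 5.519×10^-5 / 0.3599 = 0.153 mmol/L

DIC = 0.153 mmol/L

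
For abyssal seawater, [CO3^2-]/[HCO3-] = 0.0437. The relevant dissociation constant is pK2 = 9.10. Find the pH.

pH = 7.74

From K2 = [H⁺][CO3^2-]/[HCO3-]:  pH = pK2 + log₁₀([CO3^2-]/[HCO3-])
log₁₀(0.0437) = -1.360
pH = 9.10 + (-1.360) = 7.74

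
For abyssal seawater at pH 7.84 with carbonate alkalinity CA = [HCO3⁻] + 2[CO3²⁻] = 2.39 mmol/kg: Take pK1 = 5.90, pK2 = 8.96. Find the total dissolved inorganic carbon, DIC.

DIC = 2.26 mmol/kg

CA = [HCO3⁻] + 2[CO3²⁻] = (α₁ + 2α₂)·DIC
At pH 7.84: [H⁺]/K1 = 10^-1.94 = 0.011482, K2/[H⁺] = 10^-1.12 = 0.075858
α₁ = 1/(1 + 0.011482 + 0.075858) = 1/1.0873 = 0.9197; α₂ = α₁·K2/[H⁺] = 0.06976
α₁ + 2α₂ = 1.0592
DIC = CA / (α₁ + 2α₂) = 2.39 / 1.0592 = 2.26 mmol/kg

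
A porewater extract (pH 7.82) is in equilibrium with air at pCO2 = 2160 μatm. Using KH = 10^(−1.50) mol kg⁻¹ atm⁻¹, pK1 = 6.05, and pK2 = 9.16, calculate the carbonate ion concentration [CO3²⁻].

[CO2*] = KH · pCO2 = 10^(−1.50) × 2160×10^-6 = 6.831×10^-5 mol/kg
α₀ = 1/(1 + K1/[H⁺] + K1K2/[H⁺]²) = 1/(1 + 10^+1.77 + 10^+0.43) = 0.01598
DIC = [CO2*]/α₀ = 6.831×10^-5 / 0.01598 = 4.274 mmol/kg
[CO3²⁻] = α₂·DIC; α₂ = 0.04301, so [CO3²⁻] = 0.04301 × 4.274 = 0.184 mmol/kg

[CO3²⁻] = 0.184 mmol/kg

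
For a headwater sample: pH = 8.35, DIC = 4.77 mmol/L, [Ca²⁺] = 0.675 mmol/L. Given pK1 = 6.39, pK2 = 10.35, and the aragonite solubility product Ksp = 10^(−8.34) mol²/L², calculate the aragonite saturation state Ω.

Ω = 6.90

α₂ = 1 / (1 + [H⁺]/K2 + [H⁺]²/(K1K2)) = 1 / (1 + 10^+2.00 + 10^+0.04)
   = 1 / (1 + 100.00 + 1.0965) = 1/102.10 = 0.009795
[CO3²⁻] = α₂ × DIC = 0.009795 × 4.77 = 0.04672 mmol/L
Ksp = 10^(−8.34) = 4.571×10^-9
Ω = [Ca²⁺][CO3²⁻]/Ksp = (0.675×10^-3)(4.672×10^-5) / 4.571×10^-9 = 6.90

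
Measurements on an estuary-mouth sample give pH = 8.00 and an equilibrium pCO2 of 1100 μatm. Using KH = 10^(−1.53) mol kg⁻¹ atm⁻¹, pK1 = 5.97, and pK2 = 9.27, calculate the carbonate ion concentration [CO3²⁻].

[CO3²⁻] = 0.187 mmol/kg

[CO2*] = KH · pCO2 = 10^(−1.53) × 1100×10^-6 = 3.246×10^-5 mol/kg
α₀ = 1/(1 + K1/[H⁺] + K1K2/[H⁺]²) = 1/(1 + 10^+2.03 + 10^+0.76) = 0.008779
DIC = [CO2*]/α₀ = 3.246×10^-5 / 0.008779 = 3.698 mmol/kg
[CO3²⁻] = α₂·DIC; α₂ = 0.05052, so [CO3²⁻] = 0.05052 × 3.698 = 0.187 mmol/kg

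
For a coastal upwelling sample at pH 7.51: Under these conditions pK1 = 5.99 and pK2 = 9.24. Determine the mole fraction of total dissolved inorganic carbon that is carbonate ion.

α₂ = 1 / (1 + [H⁺]/K2 + [H⁺]²/(K1K2)) = 1 / (1 + 10^+1.73 + 10^+0.21)
   = 1 / (1 + 53.703 + 1.6218) = 1/56.325 = 0.01775

α₂ = 0.0178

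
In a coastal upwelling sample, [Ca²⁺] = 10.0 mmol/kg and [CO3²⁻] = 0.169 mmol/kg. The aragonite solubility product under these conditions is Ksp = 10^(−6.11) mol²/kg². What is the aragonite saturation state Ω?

Ksp = 10^(−6.11) = 7.762×10^-7
Ω = [Ca²⁺][CO3²⁻]/Ksp = (10.0×10^-3)(0.169×10^-3) / 7.762×10^-7 = 2.18

Ω = 2.18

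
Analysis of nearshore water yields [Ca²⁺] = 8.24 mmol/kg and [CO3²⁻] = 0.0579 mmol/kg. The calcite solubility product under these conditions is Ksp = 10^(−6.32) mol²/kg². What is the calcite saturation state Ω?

Ksp = 10^(−6.32) = 4.786×10^-7
Ω = [Ca²⁺][CO3²⁻]/Ksp = (8.24×10^-3)(0.0579×10^-3) / 4.786×10^-7 = 0.997

Ω = 0.997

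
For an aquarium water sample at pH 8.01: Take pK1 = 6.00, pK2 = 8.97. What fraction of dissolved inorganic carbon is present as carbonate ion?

α₂ = 0.0980

α₂ = 1 / (1 + [H⁺]/K2 + [H⁺]²/(K1K2)) = 1 / (1 + 10^+0.96 + 10^-1.05)
   = 1 / (1 + 9.1201 + 0.089125) = 1/10.209 = 0.09795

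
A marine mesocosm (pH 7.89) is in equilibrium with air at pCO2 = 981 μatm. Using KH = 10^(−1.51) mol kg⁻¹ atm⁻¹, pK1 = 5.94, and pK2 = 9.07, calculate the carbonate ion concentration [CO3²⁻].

[CO2*] = KH · pCO2 = 10^(−1.51) × 981×10^-6 = 3.032×10^-5 mol/kg
α₀ = 1/(1 + K1/[H⁺] + K1K2/[H⁺]²) = 1/(1 + 10^+1.95 + 10^+0.77) = 0.01042
DIC = [CO2*]/α₀ = 3.032×10^-5 / 0.01042 = 2.911 mmol/kg
[CO3²⁻] = α₂·DIC; α₂ = 0.06133, so [CO3²⁻] = 0.06133 × 2.911 = 0.179 mmol/kg

[CO3²⁻] = 0.179 mmol/kg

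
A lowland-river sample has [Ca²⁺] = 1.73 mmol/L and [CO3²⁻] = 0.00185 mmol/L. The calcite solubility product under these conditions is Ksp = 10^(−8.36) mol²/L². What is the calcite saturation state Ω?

Ksp = 10^(−8.36) = 4.365×10^-9
Ω = [Ca²⁺][CO3²⁻]/Ksp = (1.73×10^-3)(0.00185×10^-3) / 4.365×10^-9 = 0.733

Ω = 0.733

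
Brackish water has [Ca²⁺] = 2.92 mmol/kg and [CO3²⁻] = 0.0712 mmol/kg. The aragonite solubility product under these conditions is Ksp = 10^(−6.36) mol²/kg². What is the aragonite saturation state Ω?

Ksp = 10^(−6.36) = 4.365×10^-7
Ω = [Ca²⁺][CO3²⁻]/Ksp = (2.92×10^-3)(0.0712×10^-3) / 4.365×10^-7 = 0.476

Ω = 0.476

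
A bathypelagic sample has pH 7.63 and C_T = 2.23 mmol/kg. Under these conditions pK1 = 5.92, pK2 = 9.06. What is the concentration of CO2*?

[CO2*] = 0.0412 mmol/kg

α₀ = 1 / (1 + K1/[H⁺] + K1K2/[H⁺]²) = 1 / (1 + 10^+1.71 + 10^+0.28)
   = 1 / (1 + 51.286 + 1.9055) = 1/54.192 = 0.01845
[CO2*] = α₀ × DIC = 0.01845 × 2.23 = 0.0412 mmol/kg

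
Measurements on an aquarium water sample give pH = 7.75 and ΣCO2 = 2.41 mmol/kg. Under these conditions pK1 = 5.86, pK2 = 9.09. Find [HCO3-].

α₁ = 1 / (1 + [H⁺]/K1 + K2/[H⁺]) = 1 / (1 + 10^-1.89 + 10^-1.34)
   = 1 / (1 + 0.012882 + 0.045709) = 1/1.0586 = 0.9447
[HCO3⁻] = α₁ × DIC = 0.9447 × 2.41 = 2.28 mmol/kg

[HCO3⁻] = 2.28 mmol/kg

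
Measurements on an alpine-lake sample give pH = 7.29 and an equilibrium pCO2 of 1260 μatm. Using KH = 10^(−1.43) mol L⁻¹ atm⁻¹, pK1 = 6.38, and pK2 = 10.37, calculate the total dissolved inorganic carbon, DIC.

DIC = 0.428 mmol/L

[CO2*] = KH · pCO2 = 10^(−1.43) × 1260×10^-6 = 4.681×10^-5 mol/L
α₀ = 1/(1 + K1/[H⁺] + K1K2/[H⁺]²) = 1/(1 + 10^+0.91 + 10^-2.17) = 0.1095
DIC = [CO2*]/α₀ = 4.681×10^-5 / 0.1095 = 0.428 mmol/L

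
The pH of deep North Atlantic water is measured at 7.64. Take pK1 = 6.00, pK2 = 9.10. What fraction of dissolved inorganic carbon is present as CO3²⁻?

α₂ = 0.0328

α₂ = 1 / (1 + [H⁺]/K2 + [H⁺]²/(K1K2)) = 1 / (1 + 10^+1.46 + 10^-0.18)
   = 1 / (1 + 28.840 + 0.66069) = 1/30.501 = 0.03279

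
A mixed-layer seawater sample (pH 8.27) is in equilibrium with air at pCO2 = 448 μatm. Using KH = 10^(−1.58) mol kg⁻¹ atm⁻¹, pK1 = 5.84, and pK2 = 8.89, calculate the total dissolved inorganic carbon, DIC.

[CO2*] = KH · pCO2 = 10^(−1.58) × 448×10^-6 = 1.178×10^-5 mol/kg
α₀ = 1/(1 + K1/[H⁺] + K1K2/[H⁺]²) = 1/(1 + 10^+2.43 + 10^+1.81) = 0.002988
DIC = [CO2*]/α₀ = 1.178×10^-5 / 0.002988 = 3.94 mmol/kg

DIC = 3.94 mmol/kg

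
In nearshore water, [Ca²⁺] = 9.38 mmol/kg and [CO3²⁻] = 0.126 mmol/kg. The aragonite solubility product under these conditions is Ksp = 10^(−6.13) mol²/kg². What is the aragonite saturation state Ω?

Ω = 1.59

Ksp = 10^(−6.13) = 7.413×10^-7
Ω = [Ca²⁺][CO3²⁻]/Ksp = (9.38×10^-3)(0.126×10^-3) / 7.413×10^-7 = 1.59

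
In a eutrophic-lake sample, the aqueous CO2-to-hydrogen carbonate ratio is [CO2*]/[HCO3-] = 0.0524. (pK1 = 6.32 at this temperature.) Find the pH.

From K1 = [H⁺][HCO3-]/[CO2*]:  pH = pK1 − log₁₀([CO2*]/[HCO3-])
log₁₀(0.0524) = -1.281
pH = 6.32 − (-1.281) = 7.60

pH = 7.60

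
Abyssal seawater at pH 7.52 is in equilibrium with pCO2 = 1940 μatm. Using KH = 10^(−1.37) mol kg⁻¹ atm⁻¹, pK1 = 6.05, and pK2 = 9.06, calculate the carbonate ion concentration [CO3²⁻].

[CO2*] = KH · pCO2 = 10^(−1.37) × 1940×10^-6 = 8.276×10^-5 mol/kg
α₀ = 1/(1 + K1/[H⁺] + K1K2/[H⁺]²) = 1/(1 + 10^+1.47 + 10^-0.07) = 0.03188
DIC = [CO2*]/α₀ = 8.276×10^-5 / 0.03188 = 2.596 mmol/kg
[CO3²⁻] = α₂·DIC; α₂ = 0.02714, so [CO3²⁻] = 0.02714 × 2.596 = 0.0704 mmol/kg

[CO3²⁻] = 0.0704 mmol/kg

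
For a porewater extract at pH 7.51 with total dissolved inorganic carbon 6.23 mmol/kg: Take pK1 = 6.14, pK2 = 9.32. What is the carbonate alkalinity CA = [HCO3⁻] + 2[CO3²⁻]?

CA = [HCO3⁻] + 2[CO3²⁻] = (α₁ + 2α₂)·DIC
At pH 7.51: [H⁺]/K1 = 10^-1.37 = 0.042658, K2/[H⁺] = 10^-1.81 = 0.015488
α₁ = 1/(1 + 0.042658 + 0.015488) = 1/1.0581 = 0.9450; α₂ = α₁·K2/[H⁺] = 0.01464
α₁ + 2α₂ = 0.9743
CA = 0.9743 × 6.23 = 6.07 mmol/kg

CA = 6.07 mmol/kg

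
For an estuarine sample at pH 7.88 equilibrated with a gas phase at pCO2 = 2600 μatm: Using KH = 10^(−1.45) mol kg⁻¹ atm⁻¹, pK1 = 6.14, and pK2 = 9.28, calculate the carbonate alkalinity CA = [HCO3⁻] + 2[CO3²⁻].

[CO2*] = KH · pCO2 = 10^(−1.45) × 2600×10^-6 = 9.225×10^-5 mol/kg
α₀ = 1/(1 + K1/[H⁺] + K1K2/[H⁺]²) = 1/(1 + 10^+1.74 + 10^+0.34) = 0.01720
DIC = [CO2*]/α₀ = 9.225×10^-5 / 0.01720 = 5.364 mmol/kg
CA = (α₁ + 2α₂)·DIC = (0.9452 + 2×0.03763) × 5.364 = 5.47 mmol/kg

CA = 5.47 mmol/kg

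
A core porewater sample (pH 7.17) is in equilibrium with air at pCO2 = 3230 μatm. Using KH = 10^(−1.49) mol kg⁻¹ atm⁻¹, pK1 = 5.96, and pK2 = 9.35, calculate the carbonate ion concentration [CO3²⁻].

[CO3²⁻] = 11.2 μmol/kg

[CO2*] = KH · pCO2 = 10^(−1.49) × 3230×10^-6 = 1.045×10^-4 mol/kg
α₀ = 1/(1 + K1/[H⁺] + K1K2/[H⁺]²) = 1/(1 + 10^+1.21 + 10^-0.97) = 0.05772
DIC = [CO2*]/α₀ = 1.045×10^-4 / 0.05772 = 1.811 mmol/kg
[CO3²⁻] = α₂·DIC; α₂ = 0.006185, so [CO3²⁻] = 0.006185 × 1.811 = 0.0112 mmol/kg = 11.2 μmol/kg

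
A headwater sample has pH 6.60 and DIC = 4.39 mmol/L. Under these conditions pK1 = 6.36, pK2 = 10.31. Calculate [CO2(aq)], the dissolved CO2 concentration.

α₀ = 1 / (1 + K1/[H⁺] + K1K2/[H⁺]²) = 1 / (1 + 10^+0.24 + 10^-3.47)
   = 1 / (1 + 1.7378 + 0.00033884) = 1/2.7381 = 0.3652
[CO2*] = α₀ × DIC = 0.3652 × 4.39 = 1.60 mmol/L

[CO2*] = 1.60 mmol/L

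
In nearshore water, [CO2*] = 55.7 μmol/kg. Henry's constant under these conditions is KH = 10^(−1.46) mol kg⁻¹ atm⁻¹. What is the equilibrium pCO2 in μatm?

KH = 10^(−1.46) = 3.467×10^-2 mol kg⁻¹ atm⁻¹
pCO2 = [CO2*]/KH = 55.7×10^-6 / 3.467×10^-2 = 1.61×10^-3 atm = 1610 μatm

pCO2 = 1610 μatm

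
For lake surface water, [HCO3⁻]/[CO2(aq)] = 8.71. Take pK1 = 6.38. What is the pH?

pH = 7.32

From K1 = [H⁺][HCO3⁻]/[CO2(aq)]:  pH = pK1 + log₁₀([HCO3⁻]/[CO2(aq)])
log₁₀(8.71) = +0.940
pH = 6.38 + (+0.940) = 7.32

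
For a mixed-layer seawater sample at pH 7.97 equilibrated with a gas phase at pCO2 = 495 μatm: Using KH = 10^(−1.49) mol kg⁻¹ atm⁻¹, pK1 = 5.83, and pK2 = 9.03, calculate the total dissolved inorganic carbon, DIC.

DIC = 2.42 mmol/kg

[CO2*] = KH · pCO2 = 10^(−1.49) × 495×10^-6 = 1.602×10^-5 mol/kg
α₀ = 1/(1 + K1/[H⁺] + K1K2/[H⁺]²) = 1/(1 + 10^+2.14 + 10^+1.08) = 0.006620
DIC = [CO2*]/α₀ = 1.602×10^-5 / 0.006620 = 2.42 mmol/kg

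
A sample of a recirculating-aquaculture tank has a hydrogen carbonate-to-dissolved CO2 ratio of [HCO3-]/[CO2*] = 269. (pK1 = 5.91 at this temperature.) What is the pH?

pH = 8.34

From K1 = [H⁺][HCO3-]/[CO2*]:  pH = pK1 + log₁₀([HCO3-]/[CO2*])
log₁₀(269) = +2.430
pH = 5.91 + (+2.430) = 8.34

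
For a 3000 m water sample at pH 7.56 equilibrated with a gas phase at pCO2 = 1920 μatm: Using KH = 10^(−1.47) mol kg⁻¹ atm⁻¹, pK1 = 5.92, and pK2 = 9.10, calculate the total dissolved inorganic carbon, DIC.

DIC = 2.99 mmol/kg

[CO2*] = KH · pCO2 = 10^(−1.47) × 1920×10^-6 = 6.506×10^-5 mol/kg
α₀ = 1/(1 + K1/[H⁺] + K1K2/[H⁺]²) = 1/(1 + 10^+1.64 + 10^+0.10) = 0.02178
DIC = [CO2*]/α₀ = 6.506×10^-5 / 0.02178 = 2.99 mmol/kg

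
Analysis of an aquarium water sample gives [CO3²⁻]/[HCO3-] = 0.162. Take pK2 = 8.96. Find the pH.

From K2 = [H⁺][CO3²⁻]/[HCO3-]:  pH = pK2 + log₁₀([CO3²⁻]/[HCO3-])
log₁₀(0.162) = -0.790
pH = 8.96 + (-0.790) = 8.17

pH = 8.17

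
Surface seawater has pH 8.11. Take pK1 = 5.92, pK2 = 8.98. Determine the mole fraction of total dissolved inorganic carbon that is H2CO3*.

α₀ = 0.00566

α₀ = 1 / (1 + K1/[H⁺] + K1K2/[H⁺]²) = 1 / (1 + 10^+2.19 + 10^+1.32)
   = 1 / (1 + 154.88 + 20.893) = 1/176.77 = 0.005657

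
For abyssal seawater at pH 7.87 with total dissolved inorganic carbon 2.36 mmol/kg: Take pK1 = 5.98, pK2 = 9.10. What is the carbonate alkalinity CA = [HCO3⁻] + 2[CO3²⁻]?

CA = [HCO3⁻] + 2[CO3²⁻] = (α₁ + 2α₂)·DIC
At pH 7.87: [H⁺]/K1 = 10^-1.89 = 0.012882, K2/[H⁺] = 10^-1.23 = 0.058884
α₁ = 1/(1 + 0.012882 + 0.058884) = 1/1.0718 = 0.9330; α₂ = α₁·K2/[H⁺] = 0.05494
α₁ + 2α₂ = 1.0429
CA = 1.0429 × 2.36 = 2.46 mmol/kg

CA = 2.46 mmol/kg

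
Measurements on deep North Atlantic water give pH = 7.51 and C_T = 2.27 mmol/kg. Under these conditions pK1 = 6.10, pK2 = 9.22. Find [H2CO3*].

[CO2*] = 0.0834 mmol/kg

α₀ = 1 / (1 + K1/[H⁺] + K1K2/[H⁺]²) = 1 / (1 + 10^+1.41 + 10^-0.30)
   = 1 / (1 + 25.704 + 0.50119) = 1/27.205 = 0.03676
[CO2*] = α₀ × DIC = 0.03676 × 2.27 = 0.0834 mmol/kg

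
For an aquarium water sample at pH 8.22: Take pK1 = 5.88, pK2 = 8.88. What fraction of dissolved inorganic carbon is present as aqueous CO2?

α₀ = 1 / (1 + K1/[H⁺] + K1K2/[H⁺]²) = 1 / (1 + 10^+2.34 + 10^+1.68)
   = 1 / (1 + 218.78 + 47.863) = 1/267.64 = 0.003736

α₀ = 0.00374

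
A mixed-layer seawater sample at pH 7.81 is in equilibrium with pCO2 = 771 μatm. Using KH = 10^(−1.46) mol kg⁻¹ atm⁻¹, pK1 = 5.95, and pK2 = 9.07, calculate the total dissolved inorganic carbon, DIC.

DIC = 2.07 mmol/kg

[CO2*] = KH · pCO2 = 10^(−1.46) × 771×10^-6 = 2.673×10^-5 mol/kg
α₀ = 1/(1 + K1/[H⁺] + K1K2/[H⁺]²) = 1/(1 + 10^+1.86 + 10^+0.60) = 0.01292
DIC = [CO2*]/α₀ = 2.673×10^-5 / 0.01292 = 2.07 mmol/kg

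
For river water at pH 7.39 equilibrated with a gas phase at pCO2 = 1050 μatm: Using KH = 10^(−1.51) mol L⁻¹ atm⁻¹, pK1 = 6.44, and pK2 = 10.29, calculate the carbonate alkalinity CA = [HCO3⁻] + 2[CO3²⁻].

CA = 0.290 mmol/L

[CO2*] = KH · pCO2 = 10^(−1.51) × 1050×10^-6 = 3.245×10^-5 mol/L
α₀ = 1/(1 + K1/[H⁺] + K1K2/[H⁺]²) = 1/(1 + 10^+0.95 + 10^-1.95) = 0.1008
DIC = [CO2*]/α₀ = 3.245×10^-5 / 0.1008 = 0.3220 mmol/L
CA = (α₁ + 2α₂)·DIC = (0.8981 + 2×0.001131) × 0.3220 = 0.290 mmol/L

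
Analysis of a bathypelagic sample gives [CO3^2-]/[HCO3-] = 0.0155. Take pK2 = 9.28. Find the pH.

pH = 7.47

From K2 = [H⁺][CO3^2-]/[HCO3-]:  pH = pK2 + log₁₀([CO3^2-]/[HCO3-])
log₁₀(0.0155) = -1.810
pH = 9.28 + (-1.810) = 7.47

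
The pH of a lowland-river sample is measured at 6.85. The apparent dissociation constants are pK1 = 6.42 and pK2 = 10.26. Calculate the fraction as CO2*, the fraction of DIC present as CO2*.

α₀ = 1 / (1 + K1/[H⁺] + K1K2/[H⁺]²) = 1 / (1 + 10^+0.43 + 10^-2.98)
   = 1 / (1 + 2.6915 + 0.0010471) = 1/3.6926 = 0.2708

α₀ = 0.271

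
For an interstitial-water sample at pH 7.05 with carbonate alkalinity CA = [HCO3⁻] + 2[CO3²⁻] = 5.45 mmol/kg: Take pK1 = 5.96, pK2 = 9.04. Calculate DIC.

CA = [HCO3⁻] + 2[CO3²⁻] = (α₁ + 2α₂)·DIC
At pH 7.05: [H⁺]/K1 = 10^-1.09 = 0.081283, K2/[H⁺] = 10^-1.99 = 0.010233
α₁ = 1/(1 + 0.081283 + 0.010233) = 1/1.0915 = 0.9162; α₂ = α₁·K2/[H⁺] = 0.009375
α₁ + 2α₂ = 0.9349
DIC = CA / (α₁ + 2α₂) = 5.45 / 0.9349 = 5.83 mmol/kg

DIC = 5.83 mmol/kg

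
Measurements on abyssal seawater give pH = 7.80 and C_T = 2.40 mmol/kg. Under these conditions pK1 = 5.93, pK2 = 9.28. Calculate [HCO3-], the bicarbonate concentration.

α₁ = 1 / (1 + [H⁺]/K1 + K2/[H⁺]) = 1 / (1 + 10^-1.87 + 10^-1.48)
   = 1 / (1 + 0.013490 + 0.033113) = 1/1.0466 = 0.9555
[HCO3⁻] = α₁ × DIC = 0.9555 × 2.40 = 2.29 mmol/kg

[HCO3⁻] = 2.29 mmol/kg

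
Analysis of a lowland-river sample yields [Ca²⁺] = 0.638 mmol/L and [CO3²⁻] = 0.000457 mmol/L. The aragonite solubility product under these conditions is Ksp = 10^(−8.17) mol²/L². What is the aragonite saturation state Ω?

Ksp = 10^(−8.17) = 6.761×10^-9
Ω = [Ca²⁺][CO3²⁻]/Ksp = (0.638×10^-3)(0.000457×10^-3) / 6.761×10^-9 = 0.0431

Ω = 0.0431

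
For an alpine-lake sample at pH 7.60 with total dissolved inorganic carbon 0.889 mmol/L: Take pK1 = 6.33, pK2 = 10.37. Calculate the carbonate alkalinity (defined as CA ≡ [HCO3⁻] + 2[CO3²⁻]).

CA = 0.845 mmol/L

CA = [HCO3⁻] + 2[CO3²⁻] = (α₁ + 2α₂)·DIC
At pH 7.60: [H⁺]/K1 = 10^-1.27 = 0.053703, K2/[H⁺] = 10^-2.77 = 0.0016982
α₁ = 1/(1 + 0.053703 + 0.0016982) = 1/1.0554 = 0.9475; α₂ = α₁·K2/[H⁺] = 0.001609
α₁ + 2α₂ = 0.9507
CA = 0.9507 × 0.889 = 0.845 mmol/L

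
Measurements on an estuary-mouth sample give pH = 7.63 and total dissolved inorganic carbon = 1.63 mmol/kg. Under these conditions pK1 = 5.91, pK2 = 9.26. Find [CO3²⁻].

α₂ = 1 / (1 + [H⁺]/K2 + [H⁺]²/(K1K2)) = 1 / (1 + 10^+1.63 + 10^-0.09)
   = 1 / (1 + 42.658 + 0.81283) = 1/44.471 = 0.02249
[CO3²⁻] = α₂ × DIC = 0.02249 × 1.63 = 0.0367 mmol/kg

[CO3²⁻] = 0.0367 mmol/kg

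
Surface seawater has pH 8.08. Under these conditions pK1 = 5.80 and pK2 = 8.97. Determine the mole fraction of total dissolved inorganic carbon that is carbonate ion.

α₂ = 1 / (1 + [H⁺]/K2 + [H⁺]²/(K1K2)) = 1 / (1 + 10^+0.89 + 10^-1.39)
   = 1 / (1 + 7.7625 + 0.040738) = 1/8.8032 = 0.1136

α₂ = 0.114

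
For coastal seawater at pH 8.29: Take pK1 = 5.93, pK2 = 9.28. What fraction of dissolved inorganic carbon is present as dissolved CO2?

α₀ = 1 / (1 + K1/[H⁺] + K1K2/[H⁺]²) = 1 / (1 + 10^+2.36 + 10^+1.37)
   = 1 / (1 + 229.09 + 23.442) = 1/253.53 = 0.003944

α₀ = 0.00394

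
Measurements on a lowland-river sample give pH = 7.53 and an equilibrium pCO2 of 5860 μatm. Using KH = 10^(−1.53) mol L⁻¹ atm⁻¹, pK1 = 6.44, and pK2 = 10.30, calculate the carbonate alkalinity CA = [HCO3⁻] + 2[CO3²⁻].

[CO2*] = KH · pCO2 = 10^(−1.53) × 5860×10^-6 = 1.729×10^-4 mol/L
α₀ = 1/(1 + K1/[H⁺] + K1K2/[H⁺]²) = 1/(1 + 10^+1.09 + 10^-1.68) = 0.07505
DIC = [CO2*]/α₀ = 1.729×10^-4 / 0.07505 = 2.304 mmol/L
CA = (α₁ + 2α₂)·DIC = (0.9234 + 2×0.001568) × 2.304 = 2.13 mmol/L

CA = 2.13 mmol/L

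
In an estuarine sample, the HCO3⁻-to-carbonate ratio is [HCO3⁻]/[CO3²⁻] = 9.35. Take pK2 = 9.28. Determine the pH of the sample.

From K2 = [H⁺][CO3²⁻]/[HCO3⁻]:  pH = pK2 − log₁₀([HCO3⁻]/[CO3²⁻])
log₁₀(9.35) = +0.971
pH = 9.28 − (+0.971) = 8.31

pH = 8.31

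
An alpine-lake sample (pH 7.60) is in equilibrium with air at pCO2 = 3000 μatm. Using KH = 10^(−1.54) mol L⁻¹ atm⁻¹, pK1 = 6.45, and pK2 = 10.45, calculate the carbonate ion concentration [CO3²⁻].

[CO2*] = KH · pCO2 = 10^(−1.54) × 3000×10^-6 = 8.652×10^-5 mol/L
α₀ = 1/(1 + K1/[H⁺] + K1K2/[H⁺]²) = 1/(1 + 10^+1.15 + 10^-1.70) = 0.06603
DIC = [CO2*]/α₀ = 8.652×10^-5 / 0.06603 = 1.310 mmol/L
[CO3²⁻] = α₂·DIC; α₂ = 0.001317, so [CO3²⁻] = 0.001317 × 1.310 = 0.00173 mmol/L = 1.73 μmol/L

[CO3²⁻] = 1.73 μmol/L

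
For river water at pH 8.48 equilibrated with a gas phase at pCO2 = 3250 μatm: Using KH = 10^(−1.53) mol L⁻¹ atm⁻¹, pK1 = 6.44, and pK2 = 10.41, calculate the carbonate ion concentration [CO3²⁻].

[CO2*] = KH · pCO2 = 10^(−1.53) × 3250×10^-6 = 9.591×10^-5 mol/L
α₀ = 1/(1 + K1/[H⁺] + K1K2/[H⁺]²) = 1/(1 + 10^+2.04 + 10^+0.11) = 0.008934
DIC = [CO2*]/α₀ = 9.591×10^-5 / 0.008934 = 10.74 mmol/L
[CO3²⁻] = α₂·DIC; α₂ = 0.01151, so [CO3²⁻] = 0.01151 × 10.74 = 0.124 mmol/L

[CO3²⁻] = 0.124 mmol/L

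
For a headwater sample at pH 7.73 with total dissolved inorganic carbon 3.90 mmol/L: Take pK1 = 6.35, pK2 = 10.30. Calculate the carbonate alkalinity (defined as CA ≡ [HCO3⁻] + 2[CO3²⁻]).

CA = 3.75 mmol/L

CA = [HCO3⁻] + 2[CO3²⁻] = (α₁ + 2α₂)·DIC
At pH 7.73: [H⁺]/K1 = 10^-1.38 = 0.041687, K2/[H⁺] = 10^-2.57 = 0.0026915
α₁ = 1/(1 + 0.041687 + 0.0026915) = 1/1.0444 = 0.9575; α₂ = α₁·K2/[H⁺] = 0.002577
α₁ + 2α₂ = 0.9627
CA = 0.9627 × 3.90 = 3.75 mmol/L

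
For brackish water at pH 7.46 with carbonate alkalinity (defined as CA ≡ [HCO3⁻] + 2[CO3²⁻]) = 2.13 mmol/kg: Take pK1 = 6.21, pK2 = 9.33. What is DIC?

CA = [HCO3⁻] + 2[CO3²⁻] = (α₁ + 2α₂)·DIC
At pH 7.46: [H⁺]/K1 = 10^-1.25 = 0.056234, K2/[H⁺] = 10^-1.87 = 0.013490
α₁ = 1/(1 + 0.056234 + 0.013490) = 1/1.0697 = 0.9348; α₂ = α₁·K2/[H⁺] = 0.01261
α₁ + 2α₂ = 0.9600
DIC = CA / (α₁ + 2α₂) = 2.13 / 0.9600 = 2.22 mmol/kg

DIC = 2.22 mmol/kg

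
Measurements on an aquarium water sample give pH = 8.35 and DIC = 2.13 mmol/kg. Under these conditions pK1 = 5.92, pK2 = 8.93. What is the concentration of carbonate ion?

α₂ = 1 / (1 + [H⁺]/K2 + [H⁺]²/(K1K2)) = 1 / (1 + 10^+0.58 + 10^-1.85)
   = 1 / (1 + 3.8019 + 0.014125) = 1/4.8160 = 0.2076
[CO3²⁻] = α₂ × DIC = 0.2076 × 2.13 = 0.442 mmol/kg

[CO3²⁻] = 0.442 mmol/kg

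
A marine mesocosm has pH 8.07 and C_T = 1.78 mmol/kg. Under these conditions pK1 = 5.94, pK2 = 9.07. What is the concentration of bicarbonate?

α₁ = 1 / (1 + [H⁺]/K1 + K2/[H⁺]) = 1 / (1 + 10^-2.13 + 10^-1.00)
   = 1 / (1 + 0.0074131 + 0.10000) = 1/1.1074 = 0.9030
[HCO3⁻] = α₁ × DIC = 0.9030 × 1.78 = 1.61 mmol/kg

[HCO3⁻] = 1.61 mmol/kg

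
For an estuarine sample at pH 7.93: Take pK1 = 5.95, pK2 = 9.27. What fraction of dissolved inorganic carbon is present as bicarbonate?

α₁ = 0.947

α₁ = 1 / (1 + [H⁺]/K1 + K2/[H⁺]) = 1 / (1 + 10^-1.98 + 10^-1.34)
   = 1 / (1 + 0.010471 + 0.045709) = 1/1.0562 = 0.9468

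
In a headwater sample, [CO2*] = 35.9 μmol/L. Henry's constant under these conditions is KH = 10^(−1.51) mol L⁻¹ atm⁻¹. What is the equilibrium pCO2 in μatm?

KH = 10^(−1.51) = 3.090×10^-2 mol L⁻¹ atm⁻¹
pCO2 = [CO2*]/KH = 35.9×10^-6 / 3.090×10^-2 = 1.16×10^-3 atm = 1160 μatm

pCO2 = 1160 μatm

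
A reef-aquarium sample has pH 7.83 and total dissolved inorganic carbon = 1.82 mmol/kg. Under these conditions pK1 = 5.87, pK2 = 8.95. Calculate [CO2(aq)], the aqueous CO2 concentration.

[CO2*] = 18.4 μmol/kg

α₀ = 1 / (1 + K1/[H⁺] + K1K2/[H⁺]²) = 1 / (1 + 10^+1.96 + 10^+0.84)
   = 1 / (1 + 91.201 + 6.9183) = 1/99.119 = 0.01009
[CO2*] = α₀ × DIC = 0.01009 × 1.82 = 0.0184 mmol/kg = 18.4 μmol/kg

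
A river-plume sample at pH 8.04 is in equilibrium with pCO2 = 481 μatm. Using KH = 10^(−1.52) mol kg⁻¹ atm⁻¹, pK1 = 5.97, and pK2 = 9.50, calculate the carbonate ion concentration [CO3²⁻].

[CO2*] = KH · pCO2 = 10^(−1.52) × 481×10^-6 = 1.453×10^-5 mol/kg
α₀ = 1/(1 + K1/[H⁺] + K1K2/[H⁺]²) = 1/(1 + 10^+2.07 + 10^+0.61) = 0.008159
DIC = [CO2*]/α₀ = 1.453×10^-5 / 0.008159 = 1.780 mmol/kg
[CO3²⁻] = α₂·DIC; α₂ = 0.03324, so [CO3²⁻] = 0.03324 × 1.780 = 0.0592 mmol/kg

[CO3²⁻] = 0.0592 mmol/kg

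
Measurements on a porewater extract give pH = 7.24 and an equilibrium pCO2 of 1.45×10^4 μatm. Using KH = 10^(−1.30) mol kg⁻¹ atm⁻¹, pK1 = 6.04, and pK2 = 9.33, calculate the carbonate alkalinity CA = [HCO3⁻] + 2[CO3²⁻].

CA = 11.7 mmol/kg

[CO2*] = KH · pCO2 = 10^(−1.30) × 1.45×10^4×10^-6 = 7.267×10^-4 mol/kg
α₀ = 1/(1 + K1/[H⁺] + K1K2/[H⁺]²) = 1/(1 + 10^+1.20 + 10^-0.89) = 0.05890
DIC = [CO2*]/α₀ = 7.267×10^-4 / 0.05890 = 12.34 mmol/kg
CA = (α₁ + 2α₂)·DIC = (0.9335 + 2×0.007588) × 12.34 = 11.7 mmol/kg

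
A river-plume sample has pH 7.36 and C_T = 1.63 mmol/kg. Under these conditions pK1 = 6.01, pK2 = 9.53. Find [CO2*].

[CO2*] = 0.0692 mmol/kg

α₀ = 1 / (1 + K1/[H⁺] + K1K2/[H⁺]²) = 1 / (1 + 10^+1.35 + 10^-0.82)
   = 1 / (1 + 22.387 + 0.15136) = 1/23.539 = 0.04248
[CO2*] = α₀ × DIC = 0.04248 × 1.63 = 0.0692 mmol/kg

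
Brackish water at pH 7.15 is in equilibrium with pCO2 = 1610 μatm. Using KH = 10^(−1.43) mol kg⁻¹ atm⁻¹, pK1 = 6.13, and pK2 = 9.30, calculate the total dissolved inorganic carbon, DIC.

DIC = 0.691 mmol/kg

[CO2*] = KH · pCO2 = 10^(−1.43) × 1610×10^-6 = 5.982×10^-5 mol/kg
α₀ = 1/(1 + K1/[H⁺] + K1K2/[H⁺]²) = 1/(1 + 10^+1.02 + 10^-1.13) = 0.08661
DIC = [CO2*]/α₀ = 5.982×10^-5 / 0.08661 = 0.691 mmol/kg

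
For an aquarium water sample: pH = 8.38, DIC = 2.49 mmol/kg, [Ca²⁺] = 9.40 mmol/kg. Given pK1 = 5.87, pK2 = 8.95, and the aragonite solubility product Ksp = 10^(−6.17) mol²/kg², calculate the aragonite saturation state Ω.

α₂ = 1 / (1 + [H⁺]/K2 + [H⁺]²/(K1K2)) = 1 / (1 + 10^+0.57 + 10^-1.94)
   = 1 / (1 + 3.7154 + 0.011482) = 1/4.7268 = 0.2116
[CO3²⁻] = α₂ × DIC = 0.2116 × 2.49 = 0.5268 mmol/kg
Ksp = 10^(−6.17) = 6.761×10^-7
Ω = [Ca²⁺][CO3²⁻]/Ksp = (9.40×10^-3)(5.268×10^-4) / 6.761×10^-7 = 7.32

Ω = 7.32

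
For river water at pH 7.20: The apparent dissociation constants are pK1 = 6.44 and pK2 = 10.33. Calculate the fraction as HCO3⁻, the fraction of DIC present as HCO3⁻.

α₁ = 0.851

α₁ = 1 / (1 + [H⁺]/K1 + K2/[H⁺]) = 1 / (1 + 10^-0.76 + 10^-3.13)
   = 1 / (1 + 0.17378 + 0.00074131) = 1/1.1745 = 0.8514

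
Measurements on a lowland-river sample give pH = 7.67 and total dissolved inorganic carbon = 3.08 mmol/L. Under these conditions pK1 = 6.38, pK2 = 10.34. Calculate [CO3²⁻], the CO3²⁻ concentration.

[CO3²⁻] = 6.25 μmol/L

α₂ = 1 / (1 + [H⁺]/K2 + [H⁺]²/(K1K2)) = 1 / (1 + 10^+2.67 + 10^+1.38)
   = 1 / (1 + 467.74 + 23.988) = 1/492.72 = 0.002030
[CO3²⁻] = α₂ × DIC = 0.002030 × 3.08 = 0.00625 mmol/L = 6.25 μmol/L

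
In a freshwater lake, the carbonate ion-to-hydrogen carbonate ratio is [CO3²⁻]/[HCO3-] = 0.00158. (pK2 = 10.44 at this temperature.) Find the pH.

pH = 7.64

From K2 = [H⁺][CO3²⁻]/[HCO3-]:  pH = pK2 + log₁₀([CO3²⁻]/[HCO3-])
log₁₀(0.00158) = -2.801
pH = 10.44 + (-2.801) = 7.64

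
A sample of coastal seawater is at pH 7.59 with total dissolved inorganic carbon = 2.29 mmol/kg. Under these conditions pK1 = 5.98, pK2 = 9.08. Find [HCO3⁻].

α₁ = 1 / (1 + [H⁺]/K1 + K2/[H⁺]) = 1 / (1 + 10^-1.61 + 10^-1.49)
   = 1 / (1 + 0.024547 + 0.032359) = 1/1.0569 = 0.9462
[HCO3⁻] = α₁ × DIC = 0.9462 × 2.29 = 2.17 mmol/kg

[HCO3⁻] = 2.17 mmol/kg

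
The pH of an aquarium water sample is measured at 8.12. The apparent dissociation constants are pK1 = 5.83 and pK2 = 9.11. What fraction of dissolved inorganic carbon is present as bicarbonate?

α₁ = 1 / (1 + [H⁺]/K1 + K2/[H⁺]) = 1 / (1 + 10^-2.29 + 10^-0.99)
   = 1 / (1 + 0.0051286 + 0.10233) = 1/1.1075 = 0.9030

α₁ = 0.903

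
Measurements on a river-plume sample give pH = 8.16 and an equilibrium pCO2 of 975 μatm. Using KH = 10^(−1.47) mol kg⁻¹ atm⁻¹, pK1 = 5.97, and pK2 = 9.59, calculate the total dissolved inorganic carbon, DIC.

DIC = 5.34 mmol/kg

[CO2*] = KH · pCO2 = 10^(−1.47) × 975×10^-6 = 3.304×10^-5 mol/kg
α₀ = 1/(1 + K1/[H⁺] + K1K2/[H⁺]²) = 1/(1 + 10^+2.19 + 10^+0.76) = 0.006187
DIC = [CO2*]/α₀ = 3.304×10^-5 / 0.006187 = 5.34 mmol/kg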